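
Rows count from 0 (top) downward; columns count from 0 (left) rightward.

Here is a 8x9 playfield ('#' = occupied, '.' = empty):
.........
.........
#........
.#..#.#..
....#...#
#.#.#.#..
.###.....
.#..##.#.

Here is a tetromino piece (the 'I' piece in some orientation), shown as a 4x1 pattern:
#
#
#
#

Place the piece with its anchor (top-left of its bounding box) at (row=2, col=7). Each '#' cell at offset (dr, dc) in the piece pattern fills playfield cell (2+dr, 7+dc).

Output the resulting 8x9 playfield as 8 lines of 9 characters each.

Answer: .........
.........
#......#.
.#..#.##.
....#..##
#.#.#.##.
.###.....
.#..##.#.

Derivation:
Fill (2+0,7+0) = (2,7)
Fill (2+1,7+0) = (3,7)
Fill (2+2,7+0) = (4,7)
Fill (2+3,7+0) = (5,7)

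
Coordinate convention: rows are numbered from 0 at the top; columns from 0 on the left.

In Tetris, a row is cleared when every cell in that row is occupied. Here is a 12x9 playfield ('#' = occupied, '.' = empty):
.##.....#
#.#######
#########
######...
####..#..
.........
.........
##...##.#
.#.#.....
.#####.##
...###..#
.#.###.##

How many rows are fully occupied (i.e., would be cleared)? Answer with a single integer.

Answer: 1

Derivation:
Check each row:
  row 0: 6 empty cells -> not full
  row 1: 1 empty cell -> not full
  row 2: 0 empty cells -> FULL (clear)
  row 3: 3 empty cells -> not full
  row 4: 4 empty cells -> not full
  row 5: 9 empty cells -> not full
  row 6: 9 empty cells -> not full
  row 7: 4 empty cells -> not full
  row 8: 7 empty cells -> not full
  row 9: 2 empty cells -> not full
  row 10: 5 empty cells -> not full
  row 11: 3 empty cells -> not full
Total rows cleared: 1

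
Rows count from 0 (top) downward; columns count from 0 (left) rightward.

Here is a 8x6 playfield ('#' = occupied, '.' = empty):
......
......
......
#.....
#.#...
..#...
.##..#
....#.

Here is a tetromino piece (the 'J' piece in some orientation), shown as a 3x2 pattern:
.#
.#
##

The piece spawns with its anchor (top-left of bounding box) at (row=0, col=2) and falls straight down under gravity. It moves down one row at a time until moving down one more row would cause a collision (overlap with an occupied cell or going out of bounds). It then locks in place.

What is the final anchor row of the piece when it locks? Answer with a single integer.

Answer: 1

Derivation:
Spawn at (row=0, col=2). Try each row:
  row 0: fits
  row 1: fits
  row 2: blocked -> lock at row 1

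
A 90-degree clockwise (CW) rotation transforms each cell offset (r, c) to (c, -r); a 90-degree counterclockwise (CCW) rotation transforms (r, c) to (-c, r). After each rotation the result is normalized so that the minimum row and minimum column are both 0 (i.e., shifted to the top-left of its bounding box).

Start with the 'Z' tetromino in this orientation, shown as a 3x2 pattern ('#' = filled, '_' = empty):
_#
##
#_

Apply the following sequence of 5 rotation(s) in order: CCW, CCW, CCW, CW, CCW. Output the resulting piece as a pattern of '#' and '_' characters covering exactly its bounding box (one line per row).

Answer: ##_
_##

Derivation:
Start:
_#
##
#_
After rotation 1 (CCW):
##_
_##
After rotation 2 (CCW):
_#
##
#_
After rotation 3 (CCW):
##_
_##
After rotation 4 (CW):
_#
##
#_
After rotation 5 (CCW):
##_
_##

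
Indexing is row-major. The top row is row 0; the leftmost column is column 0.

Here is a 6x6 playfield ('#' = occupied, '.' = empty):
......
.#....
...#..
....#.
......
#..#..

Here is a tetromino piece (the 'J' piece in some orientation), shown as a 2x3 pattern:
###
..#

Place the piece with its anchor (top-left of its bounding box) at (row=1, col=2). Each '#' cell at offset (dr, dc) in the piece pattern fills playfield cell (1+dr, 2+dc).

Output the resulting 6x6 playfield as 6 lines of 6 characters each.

Fill (1+0,2+0) = (1,2)
Fill (1+0,2+1) = (1,3)
Fill (1+0,2+2) = (1,4)
Fill (1+1,2+2) = (2,4)

Answer: ......
.####.
...##.
....#.
......
#..#..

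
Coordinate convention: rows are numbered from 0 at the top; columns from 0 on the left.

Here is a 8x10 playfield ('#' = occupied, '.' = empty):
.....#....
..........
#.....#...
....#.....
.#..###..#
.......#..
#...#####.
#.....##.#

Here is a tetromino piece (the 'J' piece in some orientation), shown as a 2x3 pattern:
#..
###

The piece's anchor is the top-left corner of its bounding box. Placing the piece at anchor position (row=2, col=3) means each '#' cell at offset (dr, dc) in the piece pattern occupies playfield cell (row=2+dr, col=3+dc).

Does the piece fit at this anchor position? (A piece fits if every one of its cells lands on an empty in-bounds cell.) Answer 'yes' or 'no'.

Check each piece cell at anchor (2, 3):
  offset (0,0) -> (2,3): empty -> OK
  offset (1,0) -> (3,3): empty -> OK
  offset (1,1) -> (3,4): occupied ('#') -> FAIL
  offset (1,2) -> (3,5): empty -> OK
All cells valid: no

Answer: no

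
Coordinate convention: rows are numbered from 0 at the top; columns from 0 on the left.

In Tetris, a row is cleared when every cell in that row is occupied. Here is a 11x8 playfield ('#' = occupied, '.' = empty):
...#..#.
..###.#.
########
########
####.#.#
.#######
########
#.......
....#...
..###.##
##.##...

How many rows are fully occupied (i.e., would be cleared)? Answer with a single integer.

Answer: 3

Derivation:
Check each row:
  row 0: 6 empty cells -> not full
  row 1: 4 empty cells -> not full
  row 2: 0 empty cells -> FULL (clear)
  row 3: 0 empty cells -> FULL (clear)
  row 4: 2 empty cells -> not full
  row 5: 1 empty cell -> not full
  row 6: 0 empty cells -> FULL (clear)
  row 7: 7 empty cells -> not full
  row 8: 7 empty cells -> not full
  row 9: 3 empty cells -> not full
  row 10: 4 empty cells -> not full
Total rows cleared: 3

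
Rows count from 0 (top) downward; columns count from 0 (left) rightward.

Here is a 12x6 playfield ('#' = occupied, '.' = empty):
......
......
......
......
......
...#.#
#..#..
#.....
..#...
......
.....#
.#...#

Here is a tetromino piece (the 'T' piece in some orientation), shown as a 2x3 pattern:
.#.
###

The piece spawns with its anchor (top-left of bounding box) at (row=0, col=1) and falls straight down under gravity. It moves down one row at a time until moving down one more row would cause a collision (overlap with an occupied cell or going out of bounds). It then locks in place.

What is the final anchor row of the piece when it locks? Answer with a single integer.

Answer: 3

Derivation:
Spawn at (row=0, col=1). Try each row:
  row 0: fits
  row 1: fits
  row 2: fits
  row 3: fits
  row 4: blocked -> lock at row 3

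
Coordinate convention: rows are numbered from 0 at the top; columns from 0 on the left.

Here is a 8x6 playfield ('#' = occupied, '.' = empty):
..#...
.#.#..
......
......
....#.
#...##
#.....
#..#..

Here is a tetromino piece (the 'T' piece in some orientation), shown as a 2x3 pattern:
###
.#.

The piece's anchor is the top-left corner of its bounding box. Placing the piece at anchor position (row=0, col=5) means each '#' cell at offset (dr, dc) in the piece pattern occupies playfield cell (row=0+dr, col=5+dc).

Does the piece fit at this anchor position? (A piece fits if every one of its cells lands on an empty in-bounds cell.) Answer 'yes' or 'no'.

Check each piece cell at anchor (0, 5):
  offset (0,0) -> (0,5): empty -> OK
  offset (0,1) -> (0,6): out of bounds -> FAIL
  offset (0,2) -> (0,7): out of bounds -> FAIL
  offset (1,1) -> (1,6): out of bounds -> FAIL
All cells valid: no

Answer: no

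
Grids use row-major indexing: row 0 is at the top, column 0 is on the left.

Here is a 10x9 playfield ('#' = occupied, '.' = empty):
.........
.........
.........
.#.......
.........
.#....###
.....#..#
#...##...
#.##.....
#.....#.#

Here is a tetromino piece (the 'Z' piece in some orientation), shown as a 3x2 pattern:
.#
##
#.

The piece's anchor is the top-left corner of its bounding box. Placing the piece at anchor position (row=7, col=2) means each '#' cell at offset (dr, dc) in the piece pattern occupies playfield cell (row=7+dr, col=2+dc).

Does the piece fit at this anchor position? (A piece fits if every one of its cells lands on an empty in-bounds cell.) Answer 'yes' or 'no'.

Answer: no

Derivation:
Check each piece cell at anchor (7, 2):
  offset (0,1) -> (7,3): empty -> OK
  offset (1,0) -> (8,2): occupied ('#') -> FAIL
  offset (1,1) -> (8,3): occupied ('#') -> FAIL
  offset (2,0) -> (9,2): empty -> OK
All cells valid: no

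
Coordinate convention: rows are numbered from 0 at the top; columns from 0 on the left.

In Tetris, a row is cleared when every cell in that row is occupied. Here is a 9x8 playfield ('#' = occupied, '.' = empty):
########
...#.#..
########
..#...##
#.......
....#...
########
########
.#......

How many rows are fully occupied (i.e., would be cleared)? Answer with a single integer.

Check each row:
  row 0: 0 empty cells -> FULL (clear)
  row 1: 6 empty cells -> not full
  row 2: 0 empty cells -> FULL (clear)
  row 3: 5 empty cells -> not full
  row 4: 7 empty cells -> not full
  row 5: 7 empty cells -> not full
  row 6: 0 empty cells -> FULL (clear)
  row 7: 0 empty cells -> FULL (clear)
  row 8: 7 empty cells -> not full
Total rows cleared: 4

Answer: 4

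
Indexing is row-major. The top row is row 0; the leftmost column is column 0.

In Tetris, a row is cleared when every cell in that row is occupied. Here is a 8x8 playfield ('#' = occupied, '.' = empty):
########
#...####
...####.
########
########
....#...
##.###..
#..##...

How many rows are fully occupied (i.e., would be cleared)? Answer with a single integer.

Check each row:
  row 0: 0 empty cells -> FULL (clear)
  row 1: 3 empty cells -> not full
  row 2: 4 empty cells -> not full
  row 3: 0 empty cells -> FULL (clear)
  row 4: 0 empty cells -> FULL (clear)
  row 5: 7 empty cells -> not full
  row 6: 3 empty cells -> not full
  row 7: 5 empty cells -> not full
Total rows cleared: 3

Answer: 3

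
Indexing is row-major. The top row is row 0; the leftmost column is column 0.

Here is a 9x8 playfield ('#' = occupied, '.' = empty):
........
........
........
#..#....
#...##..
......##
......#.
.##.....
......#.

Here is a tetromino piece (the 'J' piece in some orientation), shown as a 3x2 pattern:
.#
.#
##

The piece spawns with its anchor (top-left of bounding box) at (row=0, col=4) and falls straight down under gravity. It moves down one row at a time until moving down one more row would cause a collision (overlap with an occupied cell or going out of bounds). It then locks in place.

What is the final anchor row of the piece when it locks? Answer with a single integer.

Answer: 1

Derivation:
Spawn at (row=0, col=4). Try each row:
  row 0: fits
  row 1: fits
  row 2: blocked -> lock at row 1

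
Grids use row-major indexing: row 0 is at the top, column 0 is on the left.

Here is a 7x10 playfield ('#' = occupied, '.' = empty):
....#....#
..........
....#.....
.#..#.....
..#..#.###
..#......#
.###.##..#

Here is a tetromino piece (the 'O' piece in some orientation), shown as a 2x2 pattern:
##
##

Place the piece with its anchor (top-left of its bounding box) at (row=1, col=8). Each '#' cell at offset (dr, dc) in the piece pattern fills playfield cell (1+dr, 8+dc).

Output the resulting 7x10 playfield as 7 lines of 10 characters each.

Answer: ....#....#
........##
....#...##
.#..#.....
..#..#.###
..#......#
.###.##..#

Derivation:
Fill (1+0,8+0) = (1,8)
Fill (1+0,8+1) = (1,9)
Fill (1+1,8+0) = (2,8)
Fill (1+1,8+1) = (2,9)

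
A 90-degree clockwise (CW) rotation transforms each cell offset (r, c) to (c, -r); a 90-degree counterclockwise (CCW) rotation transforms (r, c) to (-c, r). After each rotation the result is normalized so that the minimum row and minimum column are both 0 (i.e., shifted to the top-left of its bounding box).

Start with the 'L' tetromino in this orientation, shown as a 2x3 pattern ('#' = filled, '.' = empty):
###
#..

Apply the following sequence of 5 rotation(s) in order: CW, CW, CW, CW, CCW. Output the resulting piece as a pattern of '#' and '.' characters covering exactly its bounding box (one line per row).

Answer: #.
#.
##

Derivation:
Start:
###
#..
After rotation 1 (CW):
##
.#
.#
After rotation 2 (CW):
..#
###
After rotation 3 (CW):
#.
#.
##
After rotation 4 (CW):
###
#..
After rotation 5 (CCW):
#.
#.
##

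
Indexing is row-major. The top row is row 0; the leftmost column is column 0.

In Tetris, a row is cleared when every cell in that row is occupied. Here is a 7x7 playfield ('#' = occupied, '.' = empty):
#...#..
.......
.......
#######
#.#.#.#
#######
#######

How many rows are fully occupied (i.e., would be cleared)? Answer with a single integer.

Check each row:
  row 0: 5 empty cells -> not full
  row 1: 7 empty cells -> not full
  row 2: 7 empty cells -> not full
  row 3: 0 empty cells -> FULL (clear)
  row 4: 3 empty cells -> not full
  row 5: 0 empty cells -> FULL (clear)
  row 6: 0 empty cells -> FULL (clear)
Total rows cleared: 3

Answer: 3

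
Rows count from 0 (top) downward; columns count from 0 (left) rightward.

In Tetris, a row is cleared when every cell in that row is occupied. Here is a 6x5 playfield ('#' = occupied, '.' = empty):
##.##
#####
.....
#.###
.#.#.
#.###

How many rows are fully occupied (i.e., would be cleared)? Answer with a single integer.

Answer: 1

Derivation:
Check each row:
  row 0: 1 empty cell -> not full
  row 1: 0 empty cells -> FULL (clear)
  row 2: 5 empty cells -> not full
  row 3: 1 empty cell -> not full
  row 4: 3 empty cells -> not full
  row 5: 1 empty cell -> not full
Total rows cleared: 1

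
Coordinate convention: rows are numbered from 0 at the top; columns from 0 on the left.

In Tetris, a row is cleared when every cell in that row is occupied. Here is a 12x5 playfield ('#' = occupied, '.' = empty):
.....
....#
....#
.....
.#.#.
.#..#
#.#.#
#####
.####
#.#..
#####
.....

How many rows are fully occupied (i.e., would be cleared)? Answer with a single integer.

Answer: 2

Derivation:
Check each row:
  row 0: 5 empty cells -> not full
  row 1: 4 empty cells -> not full
  row 2: 4 empty cells -> not full
  row 3: 5 empty cells -> not full
  row 4: 3 empty cells -> not full
  row 5: 3 empty cells -> not full
  row 6: 2 empty cells -> not full
  row 7: 0 empty cells -> FULL (clear)
  row 8: 1 empty cell -> not full
  row 9: 3 empty cells -> not full
  row 10: 0 empty cells -> FULL (clear)
  row 11: 5 empty cells -> not full
Total rows cleared: 2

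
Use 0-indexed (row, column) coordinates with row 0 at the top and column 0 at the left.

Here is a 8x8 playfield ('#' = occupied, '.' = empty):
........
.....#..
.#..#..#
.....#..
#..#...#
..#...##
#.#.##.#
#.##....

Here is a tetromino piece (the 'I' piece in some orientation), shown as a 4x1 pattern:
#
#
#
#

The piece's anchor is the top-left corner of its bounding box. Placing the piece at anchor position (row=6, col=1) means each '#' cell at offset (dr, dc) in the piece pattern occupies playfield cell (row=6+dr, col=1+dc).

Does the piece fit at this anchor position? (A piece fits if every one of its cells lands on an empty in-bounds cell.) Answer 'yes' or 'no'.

Check each piece cell at anchor (6, 1):
  offset (0,0) -> (6,1): empty -> OK
  offset (1,0) -> (7,1): empty -> OK
  offset (2,0) -> (8,1): out of bounds -> FAIL
  offset (3,0) -> (9,1): out of bounds -> FAIL
All cells valid: no

Answer: no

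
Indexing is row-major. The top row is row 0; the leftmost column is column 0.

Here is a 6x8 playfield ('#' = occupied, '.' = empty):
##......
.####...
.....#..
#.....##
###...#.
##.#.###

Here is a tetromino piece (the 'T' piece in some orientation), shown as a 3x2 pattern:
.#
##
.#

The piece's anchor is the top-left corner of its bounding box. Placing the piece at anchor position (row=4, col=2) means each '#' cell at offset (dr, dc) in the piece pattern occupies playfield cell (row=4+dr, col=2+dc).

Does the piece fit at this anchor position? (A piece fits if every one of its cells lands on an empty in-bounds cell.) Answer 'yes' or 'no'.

Check each piece cell at anchor (4, 2):
  offset (0,1) -> (4,3): empty -> OK
  offset (1,0) -> (5,2): empty -> OK
  offset (1,1) -> (5,3): occupied ('#') -> FAIL
  offset (2,1) -> (6,3): out of bounds -> FAIL
All cells valid: no

Answer: no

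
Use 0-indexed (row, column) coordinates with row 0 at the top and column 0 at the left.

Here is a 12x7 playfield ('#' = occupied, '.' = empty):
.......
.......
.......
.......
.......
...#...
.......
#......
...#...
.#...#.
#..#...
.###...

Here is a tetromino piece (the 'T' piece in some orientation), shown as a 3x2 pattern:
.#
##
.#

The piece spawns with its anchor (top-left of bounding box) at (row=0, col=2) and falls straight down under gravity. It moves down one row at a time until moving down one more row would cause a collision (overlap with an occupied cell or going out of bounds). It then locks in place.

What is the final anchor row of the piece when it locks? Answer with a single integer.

Answer: 2

Derivation:
Spawn at (row=0, col=2). Try each row:
  row 0: fits
  row 1: fits
  row 2: fits
  row 3: blocked -> lock at row 2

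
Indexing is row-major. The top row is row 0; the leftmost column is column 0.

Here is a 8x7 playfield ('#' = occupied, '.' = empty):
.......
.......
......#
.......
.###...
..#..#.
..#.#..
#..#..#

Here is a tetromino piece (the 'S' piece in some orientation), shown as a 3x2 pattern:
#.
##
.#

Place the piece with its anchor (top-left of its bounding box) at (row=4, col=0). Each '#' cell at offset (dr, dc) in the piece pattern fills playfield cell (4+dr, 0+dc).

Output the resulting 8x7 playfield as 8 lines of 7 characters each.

Answer: .......
.......
......#
.......
####...
###..#.
.##.#..
#..#..#

Derivation:
Fill (4+0,0+0) = (4,0)
Fill (4+1,0+0) = (5,0)
Fill (4+1,0+1) = (5,1)
Fill (4+2,0+1) = (6,1)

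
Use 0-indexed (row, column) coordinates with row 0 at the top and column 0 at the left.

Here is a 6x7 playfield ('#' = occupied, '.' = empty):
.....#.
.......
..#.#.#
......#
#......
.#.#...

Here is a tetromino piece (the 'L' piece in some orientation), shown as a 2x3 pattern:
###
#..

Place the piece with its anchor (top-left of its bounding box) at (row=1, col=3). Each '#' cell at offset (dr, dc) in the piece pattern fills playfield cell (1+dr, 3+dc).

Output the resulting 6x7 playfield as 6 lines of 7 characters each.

Answer: .....#.
...###.
..###.#
......#
#......
.#.#...

Derivation:
Fill (1+0,3+0) = (1,3)
Fill (1+0,3+1) = (1,4)
Fill (1+0,3+2) = (1,5)
Fill (1+1,3+0) = (2,3)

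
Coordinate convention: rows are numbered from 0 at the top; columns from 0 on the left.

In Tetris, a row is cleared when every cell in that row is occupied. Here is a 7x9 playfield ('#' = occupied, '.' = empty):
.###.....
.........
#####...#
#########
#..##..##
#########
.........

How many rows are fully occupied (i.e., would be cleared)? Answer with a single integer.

Answer: 2

Derivation:
Check each row:
  row 0: 6 empty cells -> not full
  row 1: 9 empty cells -> not full
  row 2: 3 empty cells -> not full
  row 3: 0 empty cells -> FULL (clear)
  row 4: 4 empty cells -> not full
  row 5: 0 empty cells -> FULL (clear)
  row 6: 9 empty cells -> not full
Total rows cleared: 2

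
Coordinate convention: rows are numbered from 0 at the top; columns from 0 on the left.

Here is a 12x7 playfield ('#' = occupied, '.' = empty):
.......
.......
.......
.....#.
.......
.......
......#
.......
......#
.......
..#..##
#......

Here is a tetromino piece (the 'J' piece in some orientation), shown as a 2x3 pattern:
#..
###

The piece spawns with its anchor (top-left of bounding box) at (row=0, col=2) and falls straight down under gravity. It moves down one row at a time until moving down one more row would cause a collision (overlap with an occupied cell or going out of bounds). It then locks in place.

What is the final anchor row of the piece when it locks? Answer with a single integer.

Answer: 8

Derivation:
Spawn at (row=0, col=2). Try each row:
  row 0: fits
  row 1: fits
  row 2: fits
  row 3: fits
  row 4: fits
  row 5: fits
  row 6: fits
  row 7: fits
  row 8: fits
  row 9: blocked -> lock at row 8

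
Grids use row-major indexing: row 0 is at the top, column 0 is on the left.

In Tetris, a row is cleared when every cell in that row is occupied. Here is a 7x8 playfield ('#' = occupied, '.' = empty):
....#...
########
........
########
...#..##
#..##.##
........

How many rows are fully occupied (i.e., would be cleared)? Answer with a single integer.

Answer: 2

Derivation:
Check each row:
  row 0: 7 empty cells -> not full
  row 1: 0 empty cells -> FULL (clear)
  row 2: 8 empty cells -> not full
  row 3: 0 empty cells -> FULL (clear)
  row 4: 5 empty cells -> not full
  row 5: 3 empty cells -> not full
  row 6: 8 empty cells -> not full
Total rows cleared: 2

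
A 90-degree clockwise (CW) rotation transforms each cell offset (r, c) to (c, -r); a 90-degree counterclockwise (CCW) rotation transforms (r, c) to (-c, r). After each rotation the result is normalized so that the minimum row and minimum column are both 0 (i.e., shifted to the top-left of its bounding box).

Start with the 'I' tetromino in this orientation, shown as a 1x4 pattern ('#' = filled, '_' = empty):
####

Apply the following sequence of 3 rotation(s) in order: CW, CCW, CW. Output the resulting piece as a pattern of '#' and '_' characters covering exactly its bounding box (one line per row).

Start:
####
After rotation 1 (CW):
#
#
#
#
After rotation 2 (CCW):
####
After rotation 3 (CW):
#
#
#
#

Answer: #
#
#
#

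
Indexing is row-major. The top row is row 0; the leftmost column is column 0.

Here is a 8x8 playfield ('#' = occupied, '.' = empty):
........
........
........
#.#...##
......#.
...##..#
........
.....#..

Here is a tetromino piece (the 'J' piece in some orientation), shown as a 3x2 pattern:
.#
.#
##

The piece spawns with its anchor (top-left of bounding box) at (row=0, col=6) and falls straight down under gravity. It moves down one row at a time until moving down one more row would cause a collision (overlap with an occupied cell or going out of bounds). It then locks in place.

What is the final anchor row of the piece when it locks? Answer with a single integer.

Spawn at (row=0, col=6). Try each row:
  row 0: fits
  row 1: blocked -> lock at row 0

Answer: 0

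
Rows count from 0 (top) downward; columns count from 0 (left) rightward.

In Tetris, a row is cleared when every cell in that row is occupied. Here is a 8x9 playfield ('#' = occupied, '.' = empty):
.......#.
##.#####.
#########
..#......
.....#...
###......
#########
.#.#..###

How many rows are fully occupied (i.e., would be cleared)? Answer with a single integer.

Check each row:
  row 0: 8 empty cells -> not full
  row 1: 2 empty cells -> not full
  row 2: 0 empty cells -> FULL (clear)
  row 3: 8 empty cells -> not full
  row 4: 8 empty cells -> not full
  row 5: 6 empty cells -> not full
  row 6: 0 empty cells -> FULL (clear)
  row 7: 4 empty cells -> not full
Total rows cleared: 2

Answer: 2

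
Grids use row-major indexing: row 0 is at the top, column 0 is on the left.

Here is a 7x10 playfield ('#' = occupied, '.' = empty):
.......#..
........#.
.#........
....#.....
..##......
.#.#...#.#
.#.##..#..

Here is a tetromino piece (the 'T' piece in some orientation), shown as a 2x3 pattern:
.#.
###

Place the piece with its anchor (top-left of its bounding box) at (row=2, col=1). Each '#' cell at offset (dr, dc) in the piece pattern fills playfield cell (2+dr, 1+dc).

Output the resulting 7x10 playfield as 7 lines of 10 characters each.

Fill (2+0,1+1) = (2,2)
Fill (2+1,1+0) = (3,1)
Fill (2+1,1+1) = (3,2)
Fill (2+1,1+2) = (3,3)

Answer: .......#..
........#.
.##.......
.####.....
..##......
.#.#...#.#
.#.##..#..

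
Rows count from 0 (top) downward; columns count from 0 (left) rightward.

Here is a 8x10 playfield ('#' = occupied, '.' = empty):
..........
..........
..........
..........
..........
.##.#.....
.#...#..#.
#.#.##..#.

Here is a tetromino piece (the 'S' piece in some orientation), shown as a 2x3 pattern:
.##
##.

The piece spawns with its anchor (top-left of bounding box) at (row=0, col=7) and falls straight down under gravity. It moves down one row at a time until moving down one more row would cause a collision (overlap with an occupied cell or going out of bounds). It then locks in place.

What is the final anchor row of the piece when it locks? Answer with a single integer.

Answer: 4

Derivation:
Spawn at (row=0, col=7). Try each row:
  row 0: fits
  row 1: fits
  row 2: fits
  row 3: fits
  row 4: fits
  row 5: blocked -> lock at row 4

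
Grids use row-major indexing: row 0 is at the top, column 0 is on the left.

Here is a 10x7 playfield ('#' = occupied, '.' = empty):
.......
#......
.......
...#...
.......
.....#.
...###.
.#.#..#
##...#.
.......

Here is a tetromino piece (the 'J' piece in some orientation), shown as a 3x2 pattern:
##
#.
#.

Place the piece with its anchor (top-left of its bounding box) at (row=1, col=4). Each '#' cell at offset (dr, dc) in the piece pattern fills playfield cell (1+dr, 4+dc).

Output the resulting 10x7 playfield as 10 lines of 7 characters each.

Fill (1+0,4+0) = (1,4)
Fill (1+0,4+1) = (1,5)
Fill (1+1,4+0) = (2,4)
Fill (1+2,4+0) = (3,4)

Answer: .......
#...##.
....#..
...##..
.......
.....#.
...###.
.#.#..#
##...#.
.......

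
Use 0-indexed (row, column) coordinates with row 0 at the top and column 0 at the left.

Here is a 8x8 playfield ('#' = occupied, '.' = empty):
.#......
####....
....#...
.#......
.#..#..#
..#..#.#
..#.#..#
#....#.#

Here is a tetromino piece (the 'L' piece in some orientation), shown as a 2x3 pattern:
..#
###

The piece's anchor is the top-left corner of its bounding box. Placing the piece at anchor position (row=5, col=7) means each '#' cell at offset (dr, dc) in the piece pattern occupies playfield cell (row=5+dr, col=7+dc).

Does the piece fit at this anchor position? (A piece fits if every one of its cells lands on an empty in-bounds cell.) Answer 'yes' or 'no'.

Check each piece cell at anchor (5, 7):
  offset (0,2) -> (5,9): out of bounds -> FAIL
  offset (1,0) -> (6,7): occupied ('#') -> FAIL
  offset (1,1) -> (6,8): out of bounds -> FAIL
  offset (1,2) -> (6,9): out of bounds -> FAIL
All cells valid: no

Answer: no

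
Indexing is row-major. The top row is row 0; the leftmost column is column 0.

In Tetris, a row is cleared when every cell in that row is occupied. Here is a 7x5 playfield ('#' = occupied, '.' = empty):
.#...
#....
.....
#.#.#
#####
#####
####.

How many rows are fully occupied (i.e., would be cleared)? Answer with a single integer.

Check each row:
  row 0: 4 empty cells -> not full
  row 1: 4 empty cells -> not full
  row 2: 5 empty cells -> not full
  row 3: 2 empty cells -> not full
  row 4: 0 empty cells -> FULL (clear)
  row 5: 0 empty cells -> FULL (clear)
  row 6: 1 empty cell -> not full
Total rows cleared: 2

Answer: 2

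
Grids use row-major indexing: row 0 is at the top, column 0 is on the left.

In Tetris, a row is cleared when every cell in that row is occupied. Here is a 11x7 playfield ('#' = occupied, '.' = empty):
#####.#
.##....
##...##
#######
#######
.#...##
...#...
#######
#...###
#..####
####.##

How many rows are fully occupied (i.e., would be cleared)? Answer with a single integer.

Check each row:
  row 0: 1 empty cell -> not full
  row 1: 5 empty cells -> not full
  row 2: 3 empty cells -> not full
  row 3: 0 empty cells -> FULL (clear)
  row 4: 0 empty cells -> FULL (clear)
  row 5: 4 empty cells -> not full
  row 6: 6 empty cells -> not full
  row 7: 0 empty cells -> FULL (clear)
  row 8: 3 empty cells -> not full
  row 9: 2 empty cells -> not full
  row 10: 1 empty cell -> not full
Total rows cleared: 3

Answer: 3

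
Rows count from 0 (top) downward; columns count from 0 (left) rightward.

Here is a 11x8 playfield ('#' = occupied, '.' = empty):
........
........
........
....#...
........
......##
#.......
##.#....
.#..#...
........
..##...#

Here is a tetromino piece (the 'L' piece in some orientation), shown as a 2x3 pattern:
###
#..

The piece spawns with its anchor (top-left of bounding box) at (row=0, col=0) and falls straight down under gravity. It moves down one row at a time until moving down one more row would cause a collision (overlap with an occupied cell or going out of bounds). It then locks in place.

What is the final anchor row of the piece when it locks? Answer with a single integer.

Spawn at (row=0, col=0). Try each row:
  row 0: fits
  row 1: fits
  row 2: fits
  row 3: fits
  row 4: fits
  row 5: blocked -> lock at row 4

Answer: 4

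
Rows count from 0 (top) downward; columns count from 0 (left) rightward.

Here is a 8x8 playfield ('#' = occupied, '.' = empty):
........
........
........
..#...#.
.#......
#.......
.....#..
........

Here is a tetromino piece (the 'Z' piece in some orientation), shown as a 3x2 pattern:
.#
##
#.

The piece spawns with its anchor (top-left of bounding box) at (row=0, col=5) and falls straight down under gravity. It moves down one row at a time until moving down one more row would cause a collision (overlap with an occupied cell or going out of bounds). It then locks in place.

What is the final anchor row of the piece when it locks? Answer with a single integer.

Spawn at (row=0, col=5). Try each row:
  row 0: fits
  row 1: fits
  row 2: blocked -> lock at row 1

Answer: 1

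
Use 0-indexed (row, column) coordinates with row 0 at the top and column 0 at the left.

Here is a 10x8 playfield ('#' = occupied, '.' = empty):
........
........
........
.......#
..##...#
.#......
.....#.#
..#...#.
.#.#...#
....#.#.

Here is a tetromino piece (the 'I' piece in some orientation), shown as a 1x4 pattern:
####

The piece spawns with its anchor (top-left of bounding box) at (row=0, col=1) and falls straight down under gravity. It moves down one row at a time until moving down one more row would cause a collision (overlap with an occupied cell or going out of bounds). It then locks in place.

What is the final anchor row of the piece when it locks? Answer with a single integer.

Answer: 3

Derivation:
Spawn at (row=0, col=1). Try each row:
  row 0: fits
  row 1: fits
  row 2: fits
  row 3: fits
  row 4: blocked -> lock at row 3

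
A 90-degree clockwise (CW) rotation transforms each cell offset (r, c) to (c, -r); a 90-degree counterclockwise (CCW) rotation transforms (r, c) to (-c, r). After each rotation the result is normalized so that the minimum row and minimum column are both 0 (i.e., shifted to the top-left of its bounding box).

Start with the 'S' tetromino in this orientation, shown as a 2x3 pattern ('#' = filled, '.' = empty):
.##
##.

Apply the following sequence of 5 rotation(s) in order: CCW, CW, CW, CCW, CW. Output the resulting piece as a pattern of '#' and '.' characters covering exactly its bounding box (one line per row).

Start:
.##
##.
After rotation 1 (CCW):
#.
##
.#
After rotation 2 (CW):
.##
##.
After rotation 3 (CW):
#.
##
.#
After rotation 4 (CCW):
.##
##.
After rotation 5 (CW):
#.
##
.#

Answer: #.
##
.#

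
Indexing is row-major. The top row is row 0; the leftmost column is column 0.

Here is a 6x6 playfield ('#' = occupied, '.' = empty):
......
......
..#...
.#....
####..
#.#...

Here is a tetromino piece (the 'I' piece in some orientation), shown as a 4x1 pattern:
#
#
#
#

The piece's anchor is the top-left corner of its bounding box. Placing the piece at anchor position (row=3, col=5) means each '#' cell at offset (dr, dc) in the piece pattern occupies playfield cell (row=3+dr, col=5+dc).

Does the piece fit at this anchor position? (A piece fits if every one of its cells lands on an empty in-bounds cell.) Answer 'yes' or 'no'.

Check each piece cell at anchor (3, 5):
  offset (0,0) -> (3,5): empty -> OK
  offset (1,0) -> (4,5): empty -> OK
  offset (2,0) -> (5,5): empty -> OK
  offset (3,0) -> (6,5): out of bounds -> FAIL
All cells valid: no

Answer: no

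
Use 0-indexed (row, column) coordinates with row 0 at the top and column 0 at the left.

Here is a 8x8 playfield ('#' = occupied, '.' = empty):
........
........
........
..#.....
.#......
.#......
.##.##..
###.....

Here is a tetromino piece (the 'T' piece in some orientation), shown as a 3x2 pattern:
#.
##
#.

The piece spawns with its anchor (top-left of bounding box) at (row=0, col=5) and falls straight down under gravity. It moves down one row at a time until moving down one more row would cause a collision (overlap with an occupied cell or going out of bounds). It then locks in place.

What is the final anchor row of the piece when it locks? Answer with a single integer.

Answer: 3

Derivation:
Spawn at (row=0, col=5). Try each row:
  row 0: fits
  row 1: fits
  row 2: fits
  row 3: fits
  row 4: blocked -> lock at row 3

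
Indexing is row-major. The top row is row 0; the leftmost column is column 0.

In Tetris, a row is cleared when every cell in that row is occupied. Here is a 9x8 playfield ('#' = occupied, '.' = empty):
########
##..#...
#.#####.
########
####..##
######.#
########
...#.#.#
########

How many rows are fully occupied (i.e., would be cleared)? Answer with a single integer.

Answer: 4

Derivation:
Check each row:
  row 0: 0 empty cells -> FULL (clear)
  row 1: 5 empty cells -> not full
  row 2: 2 empty cells -> not full
  row 3: 0 empty cells -> FULL (clear)
  row 4: 2 empty cells -> not full
  row 5: 1 empty cell -> not full
  row 6: 0 empty cells -> FULL (clear)
  row 7: 5 empty cells -> not full
  row 8: 0 empty cells -> FULL (clear)
Total rows cleared: 4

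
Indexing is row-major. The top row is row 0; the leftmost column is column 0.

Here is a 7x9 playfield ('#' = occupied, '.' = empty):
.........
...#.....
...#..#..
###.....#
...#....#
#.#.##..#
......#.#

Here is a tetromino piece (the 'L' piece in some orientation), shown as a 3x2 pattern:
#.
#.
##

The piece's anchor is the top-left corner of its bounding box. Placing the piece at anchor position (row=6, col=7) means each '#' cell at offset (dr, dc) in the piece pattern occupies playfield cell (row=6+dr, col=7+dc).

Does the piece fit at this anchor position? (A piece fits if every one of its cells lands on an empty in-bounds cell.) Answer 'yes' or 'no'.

Answer: no

Derivation:
Check each piece cell at anchor (6, 7):
  offset (0,0) -> (6,7): empty -> OK
  offset (1,0) -> (7,7): out of bounds -> FAIL
  offset (2,0) -> (8,7): out of bounds -> FAIL
  offset (2,1) -> (8,8): out of bounds -> FAIL
All cells valid: no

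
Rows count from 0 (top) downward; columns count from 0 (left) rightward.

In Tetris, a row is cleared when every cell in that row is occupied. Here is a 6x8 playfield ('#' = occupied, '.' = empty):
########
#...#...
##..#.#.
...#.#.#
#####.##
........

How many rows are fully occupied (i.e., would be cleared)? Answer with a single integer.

Answer: 1

Derivation:
Check each row:
  row 0: 0 empty cells -> FULL (clear)
  row 1: 6 empty cells -> not full
  row 2: 4 empty cells -> not full
  row 3: 5 empty cells -> not full
  row 4: 1 empty cell -> not full
  row 5: 8 empty cells -> not full
Total rows cleared: 1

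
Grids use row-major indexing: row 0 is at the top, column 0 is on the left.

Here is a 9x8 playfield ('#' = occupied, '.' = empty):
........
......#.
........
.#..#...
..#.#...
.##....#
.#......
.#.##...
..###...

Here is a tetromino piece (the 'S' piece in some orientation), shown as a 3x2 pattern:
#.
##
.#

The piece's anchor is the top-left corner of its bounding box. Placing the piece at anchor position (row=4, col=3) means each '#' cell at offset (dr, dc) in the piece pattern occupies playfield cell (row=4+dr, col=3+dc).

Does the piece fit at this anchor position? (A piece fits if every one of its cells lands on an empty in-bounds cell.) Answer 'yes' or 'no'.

Check each piece cell at anchor (4, 3):
  offset (0,0) -> (4,3): empty -> OK
  offset (1,0) -> (5,3): empty -> OK
  offset (1,1) -> (5,4): empty -> OK
  offset (2,1) -> (6,4): empty -> OK
All cells valid: yes

Answer: yes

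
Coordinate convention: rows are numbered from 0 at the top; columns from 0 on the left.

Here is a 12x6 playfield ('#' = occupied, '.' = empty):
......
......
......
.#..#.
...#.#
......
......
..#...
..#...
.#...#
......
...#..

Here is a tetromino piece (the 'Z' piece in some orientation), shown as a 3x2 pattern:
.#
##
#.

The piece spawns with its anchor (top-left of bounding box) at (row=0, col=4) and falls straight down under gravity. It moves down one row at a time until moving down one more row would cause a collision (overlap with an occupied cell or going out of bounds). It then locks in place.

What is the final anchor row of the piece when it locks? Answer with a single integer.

Spawn at (row=0, col=4). Try each row:
  row 0: fits
  row 1: blocked -> lock at row 0

Answer: 0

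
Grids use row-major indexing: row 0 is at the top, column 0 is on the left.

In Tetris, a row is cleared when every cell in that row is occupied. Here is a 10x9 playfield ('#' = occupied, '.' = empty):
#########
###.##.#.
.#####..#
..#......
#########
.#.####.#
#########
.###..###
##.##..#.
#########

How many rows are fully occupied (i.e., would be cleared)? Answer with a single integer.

Answer: 4

Derivation:
Check each row:
  row 0: 0 empty cells -> FULL (clear)
  row 1: 3 empty cells -> not full
  row 2: 3 empty cells -> not full
  row 3: 8 empty cells -> not full
  row 4: 0 empty cells -> FULL (clear)
  row 5: 3 empty cells -> not full
  row 6: 0 empty cells -> FULL (clear)
  row 7: 3 empty cells -> not full
  row 8: 4 empty cells -> not full
  row 9: 0 empty cells -> FULL (clear)
Total rows cleared: 4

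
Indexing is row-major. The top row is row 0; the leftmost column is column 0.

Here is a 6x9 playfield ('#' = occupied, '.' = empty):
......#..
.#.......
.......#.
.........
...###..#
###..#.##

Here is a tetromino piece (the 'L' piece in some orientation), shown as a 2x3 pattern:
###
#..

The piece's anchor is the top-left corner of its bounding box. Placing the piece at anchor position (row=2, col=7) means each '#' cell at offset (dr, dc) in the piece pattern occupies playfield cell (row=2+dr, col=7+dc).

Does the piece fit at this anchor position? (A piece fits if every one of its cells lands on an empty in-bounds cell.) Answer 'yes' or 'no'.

Check each piece cell at anchor (2, 7):
  offset (0,0) -> (2,7): occupied ('#') -> FAIL
  offset (0,1) -> (2,8): empty -> OK
  offset (0,2) -> (2,9): out of bounds -> FAIL
  offset (1,0) -> (3,7): empty -> OK
All cells valid: no

Answer: no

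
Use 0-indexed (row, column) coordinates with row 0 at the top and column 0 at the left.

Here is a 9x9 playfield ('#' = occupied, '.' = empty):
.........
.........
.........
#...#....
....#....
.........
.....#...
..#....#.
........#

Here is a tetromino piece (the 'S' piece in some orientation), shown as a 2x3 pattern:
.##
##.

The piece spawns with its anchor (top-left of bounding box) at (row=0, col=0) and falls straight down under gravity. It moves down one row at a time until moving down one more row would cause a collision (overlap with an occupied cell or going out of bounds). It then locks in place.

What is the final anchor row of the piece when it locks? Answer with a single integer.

Spawn at (row=0, col=0). Try each row:
  row 0: fits
  row 1: fits
  row 2: blocked -> lock at row 1

Answer: 1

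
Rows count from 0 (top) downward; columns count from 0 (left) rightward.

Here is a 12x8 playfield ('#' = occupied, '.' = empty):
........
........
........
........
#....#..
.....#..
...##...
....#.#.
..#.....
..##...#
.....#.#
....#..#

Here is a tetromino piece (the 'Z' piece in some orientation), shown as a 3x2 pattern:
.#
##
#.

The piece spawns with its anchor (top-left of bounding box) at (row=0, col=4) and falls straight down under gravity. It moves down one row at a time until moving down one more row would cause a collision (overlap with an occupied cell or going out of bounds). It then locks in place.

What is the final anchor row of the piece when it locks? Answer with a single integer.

Answer: 2

Derivation:
Spawn at (row=0, col=4). Try each row:
  row 0: fits
  row 1: fits
  row 2: fits
  row 3: blocked -> lock at row 2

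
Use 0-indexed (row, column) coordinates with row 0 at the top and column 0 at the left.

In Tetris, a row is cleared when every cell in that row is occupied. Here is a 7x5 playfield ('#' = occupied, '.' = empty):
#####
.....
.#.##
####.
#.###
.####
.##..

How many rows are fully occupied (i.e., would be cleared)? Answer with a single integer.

Check each row:
  row 0: 0 empty cells -> FULL (clear)
  row 1: 5 empty cells -> not full
  row 2: 2 empty cells -> not full
  row 3: 1 empty cell -> not full
  row 4: 1 empty cell -> not full
  row 5: 1 empty cell -> not full
  row 6: 3 empty cells -> not full
Total rows cleared: 1

Answer: 1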